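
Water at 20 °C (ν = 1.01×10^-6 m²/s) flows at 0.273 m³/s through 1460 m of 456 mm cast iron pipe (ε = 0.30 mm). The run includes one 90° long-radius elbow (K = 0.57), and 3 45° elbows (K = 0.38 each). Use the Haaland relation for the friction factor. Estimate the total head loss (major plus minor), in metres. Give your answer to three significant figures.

H_L ≈ 8.58 m

V = 4Q/(πD²) = 1.672 m/s; V²/2g = 0.1424 m
Re = 7.55×10^5, ε/D = 6.58×10^-4 → f = 0.01829 (Haaland)
Major: h_f = f(L/D)·V²/2g = 0.01829·3202·0.1424 = 8.339 m
Minor: ΣK = 1.71; h_m = ΣK·V²/2g = 0.2435 m
Total H_L = 8.339 + 0.2435 = 8.582 m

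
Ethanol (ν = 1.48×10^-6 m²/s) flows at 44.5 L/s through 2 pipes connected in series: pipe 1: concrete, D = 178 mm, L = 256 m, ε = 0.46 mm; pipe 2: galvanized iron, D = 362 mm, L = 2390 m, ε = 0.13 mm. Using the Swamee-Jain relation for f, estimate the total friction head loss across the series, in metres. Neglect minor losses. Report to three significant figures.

H ≈ 7.32 m

Pipe 1: V = 1.788 m/s, Re = 2.15×10^5, ε/D = 0.00258, f = 0.02597, h_1 = f(L/D)V²/2g = 6.088 m
Pipe 2: V = 0.4324 m/s, Re = 1.06×10^5, ε/D = 3.59×10^-4, f = 0.01962, h_2 = f(L/D)V²/2g = 1.235 m
Series → Q common, losses add: H = Σh = 7.322 m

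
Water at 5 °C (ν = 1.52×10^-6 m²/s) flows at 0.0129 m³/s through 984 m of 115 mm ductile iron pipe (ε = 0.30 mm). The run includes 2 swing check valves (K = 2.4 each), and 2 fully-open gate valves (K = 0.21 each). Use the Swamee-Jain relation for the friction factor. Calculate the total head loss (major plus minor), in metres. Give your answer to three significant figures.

V = 4Q/(πD²) = 1.242 m/s; V²/2g = 0.07862 m
Re = 9.40×10^4, ε/D = 0.00261 → f = 0.02692 (Swamee-Jain)
Major: h_f = f(L/D)·V²/2g = 0.02692·8557·0.07862 = 18.11 m
Minor: ΣK = 5.22; h_m = ΣK·V²/2g = 0.4104 m
Total H_L = 18.11 + 0.4104 = 18.52 m

H_L ≈ 18.5 m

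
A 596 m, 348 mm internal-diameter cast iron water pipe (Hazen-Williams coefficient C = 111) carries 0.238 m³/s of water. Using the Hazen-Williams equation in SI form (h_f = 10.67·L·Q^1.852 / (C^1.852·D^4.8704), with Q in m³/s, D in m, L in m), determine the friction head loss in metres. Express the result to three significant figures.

h_f ≈ 12.4 m

h_f = 10.67·596·0.238^1.852 / (111^1.852·0.348^4.8704) = 12.40 m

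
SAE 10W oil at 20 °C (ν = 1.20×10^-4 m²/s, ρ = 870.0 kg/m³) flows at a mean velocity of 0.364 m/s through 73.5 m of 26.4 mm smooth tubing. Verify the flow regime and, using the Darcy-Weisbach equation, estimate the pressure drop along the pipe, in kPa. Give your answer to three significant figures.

Δp ≈ 128 kPa

Re = VD/ν = 0.364·0.02640/1.20×10^-4 = 80.1 → laminar (Re < 2300)
f = 64/Re = 0.7992
h_f = f(L/D)V²/(2g) = 0.7992·(73.5/0.02640)·0.364²/(2·9.81) = 15.03 m
Δp = ρg·h_f = 870.0·9.81·15.03 = 128.2 kPa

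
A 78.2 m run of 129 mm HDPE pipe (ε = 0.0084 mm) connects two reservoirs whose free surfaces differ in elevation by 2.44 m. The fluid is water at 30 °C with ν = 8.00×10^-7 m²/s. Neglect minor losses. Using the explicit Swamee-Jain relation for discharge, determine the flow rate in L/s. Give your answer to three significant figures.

Q ≈ 30.4 L/s

Swamee-Jain (Type II): Q = -0.965·√(gD⁵h_f/L)·ln[ε/(3.7D) + √(3.17ν²L/(gD³h_f))]
√(gD⁵h_f/L) = √(9.81·0.129⁵·2.44/78.2) = 0.003307
ε/(3.7D) = 1.76×10^-5; √(3.17ν²L/(gD³h_f)) = 5.56×10^-5
Q = -0.965·0.003307·ln(7.316×10^-5) = 0.03039 m³/s
Check: V = 2.32 m/s, Re = 3.75×10^5, f = 0.01460, h_f = 2.44 m ≈ 2.44 m ✓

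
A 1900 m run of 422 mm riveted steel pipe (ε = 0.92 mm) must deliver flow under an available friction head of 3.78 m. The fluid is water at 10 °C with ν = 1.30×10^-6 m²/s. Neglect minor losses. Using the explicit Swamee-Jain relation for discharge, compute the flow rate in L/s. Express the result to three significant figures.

Swamee-Jain (Type II): Q = -0.965·√(gD⁵h_f/L)·ln[ε/(3.7D) + √(3.17ν²L/(gD³h_f))]
√(gD⁵h_f/L) = √(9.81·0.422⁵·3.78/1900) = 0.01616
ε/(3.7D) = 5.89×10^-4; √(3.17ν²L/(gD³h_f)) = 6.04×10^-5
Q = -0.965·0.01616·ln(6.497×10^-4) = 0.1145 m³/s
Check: V = 0.818 m/s, Re = 2.66×10^5, f = 0.02476, h_f = 3.81 m ≈ 3.78 m ✓

Q ≈ 114 L/s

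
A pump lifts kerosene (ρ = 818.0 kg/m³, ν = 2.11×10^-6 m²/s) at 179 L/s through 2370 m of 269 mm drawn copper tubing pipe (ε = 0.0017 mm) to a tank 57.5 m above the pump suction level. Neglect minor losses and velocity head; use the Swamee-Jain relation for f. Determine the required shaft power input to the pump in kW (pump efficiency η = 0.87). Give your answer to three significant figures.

V = 4Q/(πD²) = 3.150 m/s; Re = 4.02×10^5; ε/D = 6.32×10^-6; f = 0.01371
h_f = f(L/D)V²/2g = 61.07 m
Total head H = z + h_f = 57.5 + 61.07 = 118.6 m
P_hyd = ρgQH = 818.0·9.81·0.179·118.6 = 170.3 kW
P_shaft = P_hyd/η = 170.3/0.87 = 195.8 kW

P_shaft ≈ 196 kW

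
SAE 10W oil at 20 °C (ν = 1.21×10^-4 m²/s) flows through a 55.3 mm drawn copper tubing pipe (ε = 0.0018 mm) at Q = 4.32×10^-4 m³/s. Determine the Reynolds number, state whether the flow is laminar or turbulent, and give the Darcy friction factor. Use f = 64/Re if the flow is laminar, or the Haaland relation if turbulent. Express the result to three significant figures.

Re ≈ 82.2; laminar; f = 64/Re ≈ 0.779

V = 4Q/(πD²) = 0.1799 m/s
Re = VD/ν = 0.1799·0.0553/1.21×10^-4 = 82.2
Re < 2300 → laminar → f = 64/Re = 0.7786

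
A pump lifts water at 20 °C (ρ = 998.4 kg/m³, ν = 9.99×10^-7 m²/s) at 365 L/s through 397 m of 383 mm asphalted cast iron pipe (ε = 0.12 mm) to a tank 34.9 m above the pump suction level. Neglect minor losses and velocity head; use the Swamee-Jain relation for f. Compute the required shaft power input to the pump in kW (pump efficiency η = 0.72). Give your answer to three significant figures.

P_shaft ≈ 215 kW

V = 4Q/(πD²) = 3.168 m/s; Re = 1.21×10^6; ε/D = 3.13×10^-4; f = 0.01575
h_f = f(L/D)V²/2g = 8.354 m
Total head H = z + h_f = 34.9 + 8.354 = 43.25 m
P_hyd = ρgQH = 998.4·9.81·0.365·43.25 = 154.6 kW
P_shaft = P_hyd/η = 154.6/0.72 = 214.8 kW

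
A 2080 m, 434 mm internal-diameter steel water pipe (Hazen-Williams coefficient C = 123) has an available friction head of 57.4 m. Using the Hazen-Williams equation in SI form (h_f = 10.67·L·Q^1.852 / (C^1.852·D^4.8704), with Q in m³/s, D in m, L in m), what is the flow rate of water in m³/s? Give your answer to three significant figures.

Q ≈ 0.549 m³/s

Rearranging: Q = [h_f·C^1.852·D^4.8704 / (10.67·L)]^(1/1.852)
Q = [57.4·123^1.852·0.434^4.8704 / (10.67·2080)]^0.540 = 0.5490 m³/s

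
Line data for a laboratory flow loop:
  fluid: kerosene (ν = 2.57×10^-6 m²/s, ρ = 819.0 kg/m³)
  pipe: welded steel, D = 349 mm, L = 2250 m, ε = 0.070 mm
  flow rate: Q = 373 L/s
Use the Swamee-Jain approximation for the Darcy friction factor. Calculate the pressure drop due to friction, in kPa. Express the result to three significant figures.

Δp ≈ 620 kPa

V = 4Q/(πD²) = 4·0.373/(π·0.349²) = 3.899 m/s
Re = VD/ν = 3.899·0.349/2.57×10^-6 = 5.29×10^5 → turbulent
ε/D = 0.070/349 = 2.01×10^-4
Swamee-Jain: f = 0.01544
h_f = f(L/D)V²/(2g) = 0.01544·(2250/0.349)·3.899²/(2·9.81) = 77.14 m
Δp = ρg·h_f = 819.0·9.81·77.14 = 619.8 kPa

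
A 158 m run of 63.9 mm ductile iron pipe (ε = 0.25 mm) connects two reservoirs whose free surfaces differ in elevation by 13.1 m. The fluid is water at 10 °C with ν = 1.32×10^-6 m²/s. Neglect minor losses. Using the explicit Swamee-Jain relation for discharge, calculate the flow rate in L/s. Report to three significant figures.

Q ≈ 6.03 L/s

Swamee-Jain (Type II): Q = -0.965·√(gD⁵h_f/L)·ln[ε/(3.7D) + √(3.17ν²L/(gD³h_f))]
√(gD⁵h_f/L) = √(9.81·0.0639⁵·13.1/158) = 9.309×10^-4
ε/(3.7D) = 0.00106; √(3.17ν²L/(gD³h_f)) = 1.61×10^-4
Q = -0.965·9.309×10^-4·ln(0.001219) = 0.006028 m³/s
Check: V = 1.88 m/s, Re = 9.10×10^4, f = 0.02970, h_f = 13.2 m ≈ 13.1 m ✓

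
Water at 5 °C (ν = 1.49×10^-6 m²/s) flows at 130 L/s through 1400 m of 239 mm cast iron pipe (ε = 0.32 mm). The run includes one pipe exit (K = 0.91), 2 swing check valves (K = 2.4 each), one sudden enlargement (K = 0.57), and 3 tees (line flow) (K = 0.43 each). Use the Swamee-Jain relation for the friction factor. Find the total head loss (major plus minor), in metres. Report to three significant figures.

H_L ≈ 57.8 m

V = 4Q/(πD²) = 2.898 m/s; V²/2g = 0.4280 m
Re = 4.65×10^5, ε/D = 0.00134 → f = 0.02175 (Swamee-Jain)
Major: h_f = f(L/D)·V²/2g = 0.02175·5858·0.4280 = 54.54 m
Minor: ΣK = 7.57; h_m = ΣK·V²/2g = 3.240 m
Total H_L = 54.54 + 3.240 = 57.78 m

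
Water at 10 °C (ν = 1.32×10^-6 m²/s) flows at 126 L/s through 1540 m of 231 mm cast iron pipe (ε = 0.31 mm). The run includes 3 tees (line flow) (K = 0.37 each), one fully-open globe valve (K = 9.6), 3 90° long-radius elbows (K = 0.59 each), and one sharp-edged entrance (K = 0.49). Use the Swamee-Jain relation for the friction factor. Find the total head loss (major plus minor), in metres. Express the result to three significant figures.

H_L ≈ 72.6 m

V = 4Q/(πD²) = 3.006 m/s; V²/2g = 0.4607 m
Re = 5.26×10^5, ε/D = 0.00134 → f = 0.02170 (Swamee-Jain)
Major: h_f = f(L/D)·V²/2g = 0.02170·6667·0.4607 = 66.65 m
Minor: ΣK = 13.0; h_m = ΣK·V²/2g = 5.975 m
Total H_L = 66.65 + 5.975 = 72.62 m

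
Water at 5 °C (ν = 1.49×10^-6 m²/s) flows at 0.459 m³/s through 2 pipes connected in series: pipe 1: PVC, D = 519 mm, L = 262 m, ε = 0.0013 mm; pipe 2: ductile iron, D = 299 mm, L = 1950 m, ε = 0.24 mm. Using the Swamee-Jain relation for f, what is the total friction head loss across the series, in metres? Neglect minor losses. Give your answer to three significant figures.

H ≈ 271 m

Pipe 1: V = 2.170 m/s, Re = 7.56×10^5, ε/D = 2.50×10^-6, f = 0.01223, h_1 = f(L/D)V²/2g = 1.481 m
Pipe 2: V = 6.537 m/s, Re = 1.31×10^6, ε/D = 8.03×10^-4, f = 0.01898, h_2 = f(L/D)V²/2g = 269.6 m
Series → Q common, losses add: H = Σh = 271.1 m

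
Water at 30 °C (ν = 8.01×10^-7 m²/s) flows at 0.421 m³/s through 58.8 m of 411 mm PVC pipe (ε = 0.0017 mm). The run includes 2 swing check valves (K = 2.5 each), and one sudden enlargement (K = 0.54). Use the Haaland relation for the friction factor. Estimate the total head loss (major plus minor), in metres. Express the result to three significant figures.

V = 4Q/(πD²) = 3.173 m/s; V²/2g = 0.5132 m
Re = 1.63×10^6, ε/D = 4.14×10^-6 → f = 0.01079 (Haaland)
Major: h_f = f(L/D)·V²/2g = 0.01079·143.1·0.5132 = 0.7923 m
Minor: ΣK = 5.54; h_m = ΣK·V²/2g = 2.843 m
Total H_L = 0.7923 + 2.843 = 3.636 m

H_L ≈ 3.64 m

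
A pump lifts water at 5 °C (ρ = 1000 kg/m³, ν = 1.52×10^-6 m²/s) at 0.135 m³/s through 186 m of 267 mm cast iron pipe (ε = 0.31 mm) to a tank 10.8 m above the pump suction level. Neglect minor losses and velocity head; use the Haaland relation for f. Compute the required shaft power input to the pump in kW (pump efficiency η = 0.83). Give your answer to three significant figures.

P_shaft ≈ 24.1 kW

V = 4Q/(πD²) = 2.411 m/s; Re = 4.24×10^5; ε/D = 0.00116; f = 0.02096
h_f = f(L/D)V²/2g = 4.327 m
Total head H = z + h_f = 10.8 + 4.327 = 15.13 m
P_hyd = ρgQH = 1000·9.81·0.135·15.13 = 20.03 kW
P_shaft = P_hyd/η = 20.03/0.83 = 24.14 kW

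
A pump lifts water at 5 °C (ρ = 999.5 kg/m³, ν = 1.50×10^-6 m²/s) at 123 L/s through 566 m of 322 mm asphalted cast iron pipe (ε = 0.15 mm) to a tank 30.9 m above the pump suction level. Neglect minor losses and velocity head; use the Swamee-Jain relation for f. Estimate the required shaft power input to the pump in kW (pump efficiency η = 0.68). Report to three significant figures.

P_shaft ≈ 61.3 kW

V = 4Q/(πD²) = 1.510 m/s; Re = 3.24×10^5; ε/D = 4.66×10^-4; f = 0.01803
h_f = f(L/D)V²/2g = 3.685 m
Total head H = z + h_f = 30.9 + 3.685 = 34.58 m
P_hyd = ρgQH = 999.5·9.81·0.123·34.58 = 41.71 kW
P_shaft = P_hyd/η = 41.71/0.68 = 61.34 kW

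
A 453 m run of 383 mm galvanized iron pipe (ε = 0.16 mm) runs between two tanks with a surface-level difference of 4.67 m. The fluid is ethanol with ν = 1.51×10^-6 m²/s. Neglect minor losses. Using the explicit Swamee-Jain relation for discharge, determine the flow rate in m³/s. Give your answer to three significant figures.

Swamee-Jain (Type II): Q = -0.965·√(gD⁵h_f/L)·ln[ε/(3.7D) + √(3.17ν²L/(gD³h_f))]
√(gD⁵h_f/L) = √(9.81·0.383⁵·4.67/453) = 0.02887
ε/(3.7D) = 1.13×10^-4; √(3.17ν²L/(gD³h_f)) = 3.57×10^-5
Q = -0.965·0.02887·ln(1.486×10^-4) = 0.2456 m³/s
Check: V = 2.13 m/s, Re = 5.41×10^5, f = 0.01717, h_f = 4.70 m ≈ 4.67 m ✓

Q ≈ 0.246 m³/s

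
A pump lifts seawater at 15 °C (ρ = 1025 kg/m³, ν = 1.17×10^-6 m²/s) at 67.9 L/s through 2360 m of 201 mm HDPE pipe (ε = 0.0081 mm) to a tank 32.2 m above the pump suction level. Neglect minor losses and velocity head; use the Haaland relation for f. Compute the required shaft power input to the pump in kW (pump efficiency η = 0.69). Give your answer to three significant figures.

P_shaft ≈ 70.4 kW

V = 4Q/(πD²) = 2.140 m/s; Re = 3.68×10^5; ε/D = 4.03×10^-5; f = 0.01421
h_f = f(L/D)V²/2g = 38.94 m
Total head H = z + h_f = 32.2 + 38.94 = 71.14 m
P_hyd = ρgQH = 1025·9.81·0.0679·71.14 = 48.57 kW
P_shaft = P_hyd/η = 48.57/0.69 = 70.40 kW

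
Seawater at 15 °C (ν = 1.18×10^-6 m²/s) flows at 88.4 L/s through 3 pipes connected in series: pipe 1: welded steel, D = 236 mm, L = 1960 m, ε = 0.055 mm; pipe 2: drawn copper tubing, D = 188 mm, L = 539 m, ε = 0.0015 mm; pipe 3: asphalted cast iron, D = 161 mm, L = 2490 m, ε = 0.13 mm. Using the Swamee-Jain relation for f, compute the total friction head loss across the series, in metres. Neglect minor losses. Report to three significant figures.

H ≈ 335 m

Pipe 1: V = 2.021 m/s, Re = 4.04×10^5, ε/D = 2.33×10^-4, f = 0.01610, h_1 = f(L/D)V²/2g = 27.83 m
Pipe 2: V = 3.185 m/s, Re = 5.07×10^5, ε/D = 7.98×10^-6, f = 0.01319, h_2 = f(L/D)V²/2g = 19.54 m
Pipe 3: V = 4.342 m/s, Re = 5.92×10^5, ε/D = 8.07×10^-4, f = 0.01936, h_3 = f(L/D)V²/2g = 287.7 m
Series → Q common, losses add: H = Σh = 335.1 m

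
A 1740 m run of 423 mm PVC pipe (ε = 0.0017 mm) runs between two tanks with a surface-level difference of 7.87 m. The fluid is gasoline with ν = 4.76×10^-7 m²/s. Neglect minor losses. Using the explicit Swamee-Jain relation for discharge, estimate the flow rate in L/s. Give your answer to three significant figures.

Swamee-Jain (Type II): Q = -0.965·√(gD⁵h_f/L)·ln[ε/(3.7D) + √(3.17ν²L/(gD³h_f))]
√(gD⁵h_f/L) = √(9.81·0.423⁵·7.87/1740) = 0.02451
ε/(3.7D) = 1.09×10^-6; √(3.17ν²L/(gD³h_f)) = 1.46×10^-5
Q = -0.965·0.02451·ln(1.571×10^-5) = 0.2617 m³/s
Check: V = 1.86 m/s, Re = 1.65×10^6, f = 0.01082, h_f = 7.86 m ≈ 7.87 m ✓

Q ≈ 262 L/s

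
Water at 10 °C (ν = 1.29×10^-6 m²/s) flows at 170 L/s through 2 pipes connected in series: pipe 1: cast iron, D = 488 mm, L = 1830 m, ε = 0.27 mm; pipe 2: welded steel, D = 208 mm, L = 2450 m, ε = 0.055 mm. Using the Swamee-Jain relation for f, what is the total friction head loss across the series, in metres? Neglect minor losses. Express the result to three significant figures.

H ≈ 237 m

Pipe 1: V = 0.9089 m/s, Re = 3.44×10^5, ε/D = 5.53×10^-4, f = 0.01847, h_1 = f(L/D)V²/2g = 2.916 m
Pipe 2: V = 5.003 m/s, Re = 8.07×10^5, ε/D = 2.64×10^-4, f = 0.01560, h_2 = f(L/D)V²/2g = 234.4 m
Series → Q common, losses add: H = Σh = 237.3 m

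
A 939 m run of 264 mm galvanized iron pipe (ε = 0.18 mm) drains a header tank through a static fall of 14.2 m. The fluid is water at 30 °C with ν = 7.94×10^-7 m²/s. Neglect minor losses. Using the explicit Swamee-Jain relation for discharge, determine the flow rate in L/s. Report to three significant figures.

Q ≈ 113 L/s

Swamee-Jain (Type II): Q = -0.965·√(gD⁵h_f/L)·ln[ε/(3.7D) + √(3.17ν²L/(gD³h_f))]
√(gD⁵h_f/L) = √(9.81·0.264⁵·14.2/939) = 0.01379
ε/(3.7D) = 1.84×10^-4; √(3.17ν²L/(gD³h_f)) = 2.71×10^-5
Q = -0.965·0.01379·ln(2.113×10^-4) = 0.1126 m³/s
Check: V = 2.06 m/s, Re = 6.84×10^5, f = 0.01862, h_f = 14.3 m ≈ 14.2 m ✓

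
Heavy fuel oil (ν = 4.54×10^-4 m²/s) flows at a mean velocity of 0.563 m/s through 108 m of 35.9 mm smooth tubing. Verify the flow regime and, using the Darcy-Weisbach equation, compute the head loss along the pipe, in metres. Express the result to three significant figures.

Re = VD/ν = 0.563·0.03590/4.54×10^-4 = 44.5 → laminar (Re < 2300)
f = 64/Re = 1.438
h_f = f(L/D)V²/(2g) = 1.438·(108/0.03590)·0.563²/(2·9.81) = 69.87 m

h_f ≈ 69.9 m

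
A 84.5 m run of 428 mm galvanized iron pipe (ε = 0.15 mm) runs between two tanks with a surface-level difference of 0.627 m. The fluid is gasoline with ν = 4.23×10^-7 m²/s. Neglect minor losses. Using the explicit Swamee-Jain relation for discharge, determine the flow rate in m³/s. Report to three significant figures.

Q ≈ 0.286 m³/s

Swamee-Jain (Type II): Q = -0.965·√(gD⁵h_f/L)·ln[ε/(3.7D) + √(3.17ν²L/(gD³h_f))]
√(gD⁵h_f/L) = √(9.81·0.428⁵·0.627/84.5) = 0.03233
ε/(3.7D) = 9.47×10^-5; √(3.17ν²L/(gD³h_f)) = 9.97×10^-6
Q = -0.965·0.03233·ln(1.047×10^-4) = 0.2859 m³/s
Check: V = 1.99 m/s, Re = 2.01×10^6, f = 0.01585, h_f = 0.630 m ≈ 0.627 m ✓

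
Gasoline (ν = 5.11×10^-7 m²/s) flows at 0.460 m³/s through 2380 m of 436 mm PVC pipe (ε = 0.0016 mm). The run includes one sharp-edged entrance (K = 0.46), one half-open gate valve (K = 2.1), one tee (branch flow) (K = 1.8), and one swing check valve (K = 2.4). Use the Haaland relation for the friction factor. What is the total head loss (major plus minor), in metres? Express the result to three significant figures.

H_L ≈ 29.8 m

V = 4Q/(πD²) = 3.081 m/s; V²/2g = 0.4838 m
Re = 2.63×10^6, ε/D = 3.67×10^-6 → f = 0.01003 (Haaland)
Major: h_f = f(L/D)·V²/2g = 0.01003·5459·0.4838 = 26.50 m
Minor: ΣK = 6.76; h_m = ΣK·V²/2g = 3.271 m
Total H_L = 26.50 + 3.271 = 29.77 m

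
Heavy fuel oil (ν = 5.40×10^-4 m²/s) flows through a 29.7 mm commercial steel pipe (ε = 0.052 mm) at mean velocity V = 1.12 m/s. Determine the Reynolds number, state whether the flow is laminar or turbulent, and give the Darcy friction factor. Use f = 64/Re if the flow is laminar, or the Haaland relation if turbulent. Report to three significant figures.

Re = VD/ν = 1.120·0.0297/5.40×10^-4 = 61.6
Re < 2300 → laminar → f = 64/Re = 1.039

Re ≈ 61.6; laminar; f = 64/Re ≈ 1.04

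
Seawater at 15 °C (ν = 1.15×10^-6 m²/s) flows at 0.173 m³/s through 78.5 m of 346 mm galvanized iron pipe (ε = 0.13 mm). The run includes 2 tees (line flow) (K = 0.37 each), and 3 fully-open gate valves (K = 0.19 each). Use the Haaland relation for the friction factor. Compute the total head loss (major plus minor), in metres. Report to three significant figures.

H_L ≈ 0.878 m

V = 4Q/(πD²) = 1.840 m/s; V²/2g = 0.1725 m
Re = 5.54×10^5, ε/D = 3.76×10^-4 → f = 0.01664 (Haaland)
Major: h_f = f(L/D)·V²/2g = 0.01664·226.9·0.1725 = 0.6515 m
Minor: ΣK = 1.31; h_m = ΣK·V²/2g = 0.2260 m
Total H_L = 0.6515 + 0.2260 = 0.8776 m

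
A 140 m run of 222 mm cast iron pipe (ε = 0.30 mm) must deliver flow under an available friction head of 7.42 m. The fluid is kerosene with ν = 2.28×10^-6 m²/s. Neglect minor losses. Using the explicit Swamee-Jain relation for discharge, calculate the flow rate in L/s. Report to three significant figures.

Q ≈ 126 L/s

Swamee-Jain (Type II): Q = -0.965·√(gD⁵h_f/L)·ln[ε/(3.7D) + √(3.17ν²L/(gD³h_f))]
√(gD⁵h_f/L) = √(9.81·0.222⁵·7.42/140) = 0.01674
ε/(3.7D) = 3.65×10^-4; √(3.17ν²L/(gD³h_f)) = 5.38×10^-5
Q = -0.965·0.01674·ln(4.191×10^-4) = 0.1257 m³/s
Check: V = 3.25 m/s, Re = 3.16×10^5, f = 0.02205, h_f = 7.47 m ≈ 7.42 m ✓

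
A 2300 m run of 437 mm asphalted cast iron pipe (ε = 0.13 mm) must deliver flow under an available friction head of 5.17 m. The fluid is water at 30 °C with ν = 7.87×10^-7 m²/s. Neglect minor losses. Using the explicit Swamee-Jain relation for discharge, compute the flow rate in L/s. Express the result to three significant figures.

Swamee-Jain (Type II): Q = -0.965·√(gD⁵h_f/L)·ln[ε/(3.7D) + √(3.17ν²L/(gD³h_f))]
√(gD⁵h_f/L) = √(9.81·0.437⁵·5.17/2300) = 0.01875
ε/(3.7D) = 8.04×10^-5; √(3.17ν²L/(gD³h_f)) = 3.27×10^-5
Q = -0.965·0.01875·ln(1.131×10^-4) = 0.1644 m³/s
Check: V = 1.10 m/s, Re = 6.09×10^5, f = 0.01614, h_f = 5.20 m ≈ 5.17 m ✓

Q ≈ 164 L/s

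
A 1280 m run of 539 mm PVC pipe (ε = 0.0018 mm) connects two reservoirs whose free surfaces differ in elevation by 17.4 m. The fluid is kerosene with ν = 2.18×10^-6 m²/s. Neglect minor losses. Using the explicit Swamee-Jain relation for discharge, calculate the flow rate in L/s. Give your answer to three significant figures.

Q ≈ 789 L/s

Swamee-Jain (Type II): Q = -0.965·√(gD⁵h_f/L)·ln[ε/(3.7D) + √(3.17ν²L/(gD³h_f))]
√(gD⁵h_f/L) = √(9.81·0.539⁵·17.4/1280) = 0.07789
ε/(3.7D) = 9.03×10^-7; √(3.17ν²L/(gD³h_f)) = 2.69×10^-5
Q = -0.965·0.07789·ln(2.776×10^-5) = 0.7886 m³/s
Check: V = 3.46 m/s, Re = 8.55×10^5, f = 0.01200, h_f = 17.3 m ≈ 17.4 m ✓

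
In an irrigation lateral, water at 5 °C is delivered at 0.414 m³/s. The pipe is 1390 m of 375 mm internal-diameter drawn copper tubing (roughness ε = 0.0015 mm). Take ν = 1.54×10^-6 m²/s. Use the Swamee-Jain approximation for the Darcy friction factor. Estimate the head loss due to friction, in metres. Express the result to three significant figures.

V = 4Q/(πD²) = 4·0.414/(π·0.375²) = 3.748 m/s
Re = VD/ν = 3.748·0.375/1.54×10^-6 = 9.13×10^5 → turbulent
ε/D = 0.0015/375 = 4.00×10^-6
Swamee-Jain: f = 0.01188
h_f = f(L/D)V²/(2g) = 0.01188·(1390/0.375)·3.748²/(2·9.81) = 31.54 m

h_f ≈ 31.5 m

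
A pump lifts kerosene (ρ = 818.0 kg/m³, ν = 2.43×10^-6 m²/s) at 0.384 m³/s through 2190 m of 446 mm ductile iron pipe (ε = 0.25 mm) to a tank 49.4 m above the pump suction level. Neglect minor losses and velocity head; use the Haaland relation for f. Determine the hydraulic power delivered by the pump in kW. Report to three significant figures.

V = 4Q/(πD²) = 2.458 m/s; Re = 4.51×10^5; ε/D = 5.61×10^-4; f = 0.01803
h_f = f(L/D)V²/2g = 27.26 m
Total head H = z + h_f = 49.4 + 27.26 = 76.66 m
P_hyd = ρgQH = 818.0·9.81·0.384·76.66 = 236.2 kW

P_hyd ≈ 236 kW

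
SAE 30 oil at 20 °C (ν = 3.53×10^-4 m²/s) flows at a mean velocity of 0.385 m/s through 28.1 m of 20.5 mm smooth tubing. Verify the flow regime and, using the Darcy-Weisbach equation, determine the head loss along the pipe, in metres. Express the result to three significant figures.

Re = VD/ν = 0.385·0.02050/3.53×10^-4 = 22.4 → laminar (Re < 2300)
f = 64/Re = 2.862
h_f = f(L/D)V²/(2g) = 2.862·(28.1/0.02050)·0.385²/(2·9.81) = 29.64 m

h_f ≈ 29.6 m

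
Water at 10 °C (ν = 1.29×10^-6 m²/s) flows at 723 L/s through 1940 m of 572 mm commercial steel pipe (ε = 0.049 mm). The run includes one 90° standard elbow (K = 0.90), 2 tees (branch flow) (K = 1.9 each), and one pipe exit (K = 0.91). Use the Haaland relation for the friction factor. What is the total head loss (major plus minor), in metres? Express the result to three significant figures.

V = 4Q/(πD²) = 2.814 m/s; V²/2g = 0.4035 m
Re = 1.25×10^6, ε/D = 8.57×10^-5 → f = 0.01287 (Haaland)
Major: h_f = f(L/D)·V²/2g = 0.01287·3392·0.4035 = 17.61 m
Minor: ΣK = 5.61; h_m = ΣK·V²/2g = 2.263 m
Total H_L = 17.61 + 2.263 = 19.88 m

H_L ≈ 19.9 m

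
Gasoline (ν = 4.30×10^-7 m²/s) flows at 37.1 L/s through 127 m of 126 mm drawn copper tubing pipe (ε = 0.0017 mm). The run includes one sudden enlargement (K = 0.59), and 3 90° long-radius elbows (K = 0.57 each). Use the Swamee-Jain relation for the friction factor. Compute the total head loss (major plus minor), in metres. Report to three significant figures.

V = 4Q/(πD²) = 2.975 m/s; V²/2g = 0.4512 m
Re = 8.72×10^5, ε/D = 1.35×10^-5 → f = 0.01218 (Swamee-Jain)
Major: h_f = f(L/D)·V²/2g = 0.01218·1008·0.4512 = 5.540 m
Minor: ΣK = 2.30; h_m = ΣK·V²/2g = 1.038 m
Total H_L = 5.540 + 1.038 = 6.578 m

H_L ≈ 6.58 m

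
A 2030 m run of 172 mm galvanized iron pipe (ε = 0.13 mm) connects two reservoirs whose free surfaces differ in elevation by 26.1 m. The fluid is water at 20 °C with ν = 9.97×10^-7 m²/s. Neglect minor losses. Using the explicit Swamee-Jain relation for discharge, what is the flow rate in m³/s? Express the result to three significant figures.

Q ≈ 0.0345 m³/s

Swamee-Jain (Type II): Q = -0.965·√(gD⁵h_f/L)·ln[ε/(3.7D) + √(3.17ν²L/(gD³h_f))]
√(gD⁵h_f/L) = √(9.81·0.172⁵·26.1/2030) = 0.004357
ε/(3.7D) = 2.04×10^-4; √(3.17ν²L/(gD³h_f)) = 7.01×10^-5
Q = -0.965·0.004357·ln(2.743×10^-4) = 0.03448 m³/s
Check: V = 1.48 m/s, Re = 2.56×10^5, f = 0.01984, h_f = 26.3 m ≈ 26.1 m ✓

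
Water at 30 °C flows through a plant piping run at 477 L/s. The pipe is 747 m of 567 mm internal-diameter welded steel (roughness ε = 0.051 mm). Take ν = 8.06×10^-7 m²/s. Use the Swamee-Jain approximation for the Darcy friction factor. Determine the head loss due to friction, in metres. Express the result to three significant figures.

V = 4Q/(πD²) = 4·0.477/(π·0.567²) = 1.889 m/s
Re = VD/ν = 1.889·0.567/8.06×10^-7 = 1.33×10^6 → turbulent
ε/D = 0.051/567 = 8.99×10^-5
Swamee-Jain: f = 0.01305
h_f = f(L/D)V²/(2g) = 0.01305·(747/0.567)·1.889²/(2·9.81) = 3.128 m

h_f ≈ 3.13 m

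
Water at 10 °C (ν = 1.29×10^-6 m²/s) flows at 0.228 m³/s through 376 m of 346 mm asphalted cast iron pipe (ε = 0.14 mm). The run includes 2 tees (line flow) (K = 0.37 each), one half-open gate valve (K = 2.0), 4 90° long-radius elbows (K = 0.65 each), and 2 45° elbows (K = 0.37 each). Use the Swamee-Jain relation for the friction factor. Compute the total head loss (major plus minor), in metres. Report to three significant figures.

V = 4Q/(πD²) = 2.425 m/s; V²/2g = 0.2997 m
Re = 6.50×10^5, ε/D = 4.05×10^-4 → f = 0.01691 (Swamee-Jain)
Major: h_f = f(L/D)·V²/2g = 0.01691·1087·0.2997 = 5.508 m
Minor: ΣK = 6.08; h_m = ΣK·V²/2g = 1.822 m
Total H_L = 5.508 + 1.822 = 7.331 m

H_L ≈ 7.33 m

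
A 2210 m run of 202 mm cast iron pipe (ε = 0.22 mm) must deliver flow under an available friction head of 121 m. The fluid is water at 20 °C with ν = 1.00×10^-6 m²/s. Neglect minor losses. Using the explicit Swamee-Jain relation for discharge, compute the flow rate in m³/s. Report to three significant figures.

Swamee-Jain (Type II): Q = -0.965·√(gD⁵h_f/L)·ln[ε/(3.7D) + √(3.17ν²L/(gD³h_f))]
√(gD⁵h_f/L) = √(9.81·0.202⁵·121/2210) = 0.01344
ε/(3.7D) = 2.94×10^-4; √(3.17ν²L/(gD³h_f)) = 2.68×10^-5
Q = -0.965·0.01344·ln(3.211×10^-4) = 0.1043 m³/s
Check: V = 3.26 m/s, Re = 6.58×10^5, f = 0.02059, h_f = 122 m ≈ 121 m ✓

Q ≈ 0.104 m³/s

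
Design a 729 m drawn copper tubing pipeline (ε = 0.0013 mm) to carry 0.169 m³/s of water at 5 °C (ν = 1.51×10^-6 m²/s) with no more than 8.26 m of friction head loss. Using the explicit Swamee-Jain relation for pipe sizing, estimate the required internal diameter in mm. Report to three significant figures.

D ≈ 313 mm

Swamee-Jain (Type III): D = 0.66·[ε^1.25·(LQ²/(gh_f))^4.75 + ν·Q^9.4·(L/(gh_f))^5.2]^0.04
LQ²/(gh_f) = 0.2570; L/(gh_f) = 8.997
Term 1 = ε^1.25·(…)^4.75 = 6.91×10^-11; Term 2 = ν·Q^9.4·(…)^5.2 = 7.63×10^-9
D = 0.66·(6.91×10^-11 + 7.63×10^-9)^0.04 = 0.3126 m = 313 mm
Check: V = 2.20 m/s, Re = 4.56×10^5, f = 0.01337, h_f = 7.71 m ≈ 8.26 m ✓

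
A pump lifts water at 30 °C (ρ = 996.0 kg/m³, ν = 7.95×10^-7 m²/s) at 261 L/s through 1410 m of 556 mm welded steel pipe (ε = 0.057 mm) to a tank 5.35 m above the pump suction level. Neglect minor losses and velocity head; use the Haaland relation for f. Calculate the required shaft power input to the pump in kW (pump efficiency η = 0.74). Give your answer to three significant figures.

V = 4Q/(πD²) = 1.075 m/s; Re = 7.52×10^5; ε/D = 1.03×10^-4; f = 0.01370
h_f = f(L/D)V²/2g = 2.046 m
Total head H = z + h_f = 5.35 + 2.046 = 7.396 m
P_hyd = ρgQH = 996.0·9.81·0.261·7.396 = 18.86 kW
P_shaft = P_hyd/η = 18.86/0.74 = 25.49 kW

P_shaft ≈ 25.5 kW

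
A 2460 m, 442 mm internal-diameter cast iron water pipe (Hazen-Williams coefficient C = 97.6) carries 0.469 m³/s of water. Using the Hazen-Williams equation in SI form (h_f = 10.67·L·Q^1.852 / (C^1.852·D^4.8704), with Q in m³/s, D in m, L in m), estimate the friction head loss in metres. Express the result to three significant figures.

h_f ≈ 71.2 m

h_f = 10.67·2460·0.469^1.852 / (97.6^1.852·0.442^4.8704) = 71.22 m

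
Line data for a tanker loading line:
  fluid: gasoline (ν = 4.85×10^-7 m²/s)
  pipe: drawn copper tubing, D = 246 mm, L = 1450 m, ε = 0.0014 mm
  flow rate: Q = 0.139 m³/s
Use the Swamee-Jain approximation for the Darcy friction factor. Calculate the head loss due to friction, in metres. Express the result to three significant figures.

h_f ≈ 28.4 m

V = 4Q/(πD²) = 4·0.139/(π·0.246²) = 2.925 m/s
Re = VD/ν = 2.925·0.246/4.85×10^-7 = 1.48×10^6 → turbulent
ε/D = 0.0014/246 = 5.69×10^-6
Swamee-Jain: f = 0.01106
h_f = f(L/D)V²/(2g) = 0.01106·(1450/0.246)·2.925²/(2·9.81) = 28.41 m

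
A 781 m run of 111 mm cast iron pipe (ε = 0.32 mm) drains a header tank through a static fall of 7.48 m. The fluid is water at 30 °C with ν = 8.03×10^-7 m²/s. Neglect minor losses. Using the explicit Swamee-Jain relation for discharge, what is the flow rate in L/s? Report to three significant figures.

Swamee-Jain (Type II): Q = -0.965·√(gD⁵h_f/L)·ln[ε/(3.7D) + √(3.17ν²L/(gD³h_f))]
√(gD⁵h_f/L) = √(9.81·0.111⁵·7.48/781) = 0.001258
ε/(3.7D) = 7.79×10^-4; √(3.17ν²L/(gD³h_f)) = 1.26×10^-4
Q = -0.965·0.001258·ln(9.053×10^-4) = 0.008508 m³/s
Check: V = 0.879 m/s, Re = 1.22×10^5, f = 0.02722, h_f = 7.54 m ≈ 7.48 m ✓

Q ≈ 8.51 L/s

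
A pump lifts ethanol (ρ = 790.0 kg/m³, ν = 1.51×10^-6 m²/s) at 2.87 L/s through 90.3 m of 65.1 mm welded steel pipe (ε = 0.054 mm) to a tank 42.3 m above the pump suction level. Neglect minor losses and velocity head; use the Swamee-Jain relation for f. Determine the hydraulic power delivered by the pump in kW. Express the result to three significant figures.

P_hyd ≈ 0.970 kW

V = 4Q/(πD²) = 0.8622 m/s; Re = 3.72×10^4; ε/D = 8.29×10^-4; f = 0.02478
h_f = f(L/D)V²/2g = 1.303 m
Total head H = z + h_f = 42.3 + 1.303 = 43.60 m
P_hyd = ρgQH = 790.0·9.81·0.00287·43.60 = 0.9698 kW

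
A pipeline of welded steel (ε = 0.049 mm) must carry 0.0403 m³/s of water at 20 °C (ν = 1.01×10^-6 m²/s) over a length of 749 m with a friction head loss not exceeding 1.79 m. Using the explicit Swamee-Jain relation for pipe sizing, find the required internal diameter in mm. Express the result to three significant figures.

Swamee-Jain (Type III): D = 0.66·[ε^1.25·(LQ²/(gh_f))^4.75 + ν·Q^9.4·(L/(gh_f))^5.2]^0.04
LQ²/(gh_f) = 0.06927; L/(gh_f) = 42.65
Term 1 = ε^1.25·(…)^4.75 = 1.27×10^-11; Term 2 = ν·Q^9.4·(…)^5.2 = 2.34×10^-11
D = 0.66·(1.27×10^-11 + 2.34×10^-11)^0.04 = 0.2523 m = 252 mm
Check: V = 0.806 m/s, Re = 2.01×10^5, f = 0.01708, h_f = 1.68 m ≈ 1.79 m ✓

D ≈ 252 mm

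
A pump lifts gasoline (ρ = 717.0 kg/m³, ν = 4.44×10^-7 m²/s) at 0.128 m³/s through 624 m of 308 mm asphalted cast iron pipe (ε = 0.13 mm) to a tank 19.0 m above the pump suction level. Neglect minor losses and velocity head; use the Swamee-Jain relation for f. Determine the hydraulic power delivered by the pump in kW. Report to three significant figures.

V = 4Q/(πD²) = 1.718 m/s; Re = 1.19×10^6; ε/D = 4.22×10^-4; f = 0.01666
h_f = f(L/D)V²/2g = 5.076 m
Total head H = z + h_f = 19.0 + 5.076 = 24.08 m
P_hyd = ρgQH = 717.0·9.81·0.128·24.08 = 21.68 kW

P_hyd ≈ 21.7 kW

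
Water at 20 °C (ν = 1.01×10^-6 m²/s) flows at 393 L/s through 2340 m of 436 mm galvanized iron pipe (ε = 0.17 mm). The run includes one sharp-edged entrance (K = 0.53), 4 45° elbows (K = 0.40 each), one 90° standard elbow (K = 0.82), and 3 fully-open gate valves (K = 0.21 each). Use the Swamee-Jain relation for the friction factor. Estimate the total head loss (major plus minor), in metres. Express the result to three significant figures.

H_L ≈ 32.4 m

V = 4Q/(πD²) = 2.632 m/s; V²/2g = 0.3532 m
Re = 1.14×10^6, ε/D = 3.90×10^-4 → f = 0.01643 (Swamee-Jain)
Major: h_f = f(L/D)·V²/2g = 0.01643·5367·0.3532 = 31.15 m
Minor: ΣK = 3.58; h_m = ΣK·V²/2g = 1.264 m
Total H_L = 31.15 + 1.264 = 32.41 m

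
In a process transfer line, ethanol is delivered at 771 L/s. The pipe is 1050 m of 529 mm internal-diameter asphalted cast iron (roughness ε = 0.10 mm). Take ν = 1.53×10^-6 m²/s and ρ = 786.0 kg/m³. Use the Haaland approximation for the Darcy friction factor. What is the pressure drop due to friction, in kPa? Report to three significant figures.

V = 4Q/(πD²) = 4·0.771/(π·0.529²) = 3.508 m/s
Re = VD/ν = 3.508·0.529/1.53×10^-6 = 1.21×10^6 → turbulent
ε/D = 0.10/529 = 1.89×10^-4
Haaland: f = 0.01434
h_f = f(L/D)V²/(2g) = 0.01434·(1050/0.529)·3.508²/(2·9.81) = 17.85 m
Δp = ρg·h_f = 786.0·9.81·17.85 = 137.6 kPa

Δp ≈ 138 kPa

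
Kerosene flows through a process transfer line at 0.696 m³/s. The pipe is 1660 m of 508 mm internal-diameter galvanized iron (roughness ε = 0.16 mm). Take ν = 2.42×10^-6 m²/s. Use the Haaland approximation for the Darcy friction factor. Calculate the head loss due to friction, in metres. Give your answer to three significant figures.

V = 4Q/(πD²) = 4·0.696/(π·0.508²) = 3.434 m/s
Re = VD/ν = 3.434·0.508/2.42×10^-6 = 7.21×10^5 → turbulent
ε/D = 0.16/508 = 3.15×10^-4
Haaland: f = 0.01595
h_f = f(L/D)V²/(2g) = 0.01595·(1660/0.508)·3.434²/(2·9.81) = 31.33 m

h_f ≈ 31.3 m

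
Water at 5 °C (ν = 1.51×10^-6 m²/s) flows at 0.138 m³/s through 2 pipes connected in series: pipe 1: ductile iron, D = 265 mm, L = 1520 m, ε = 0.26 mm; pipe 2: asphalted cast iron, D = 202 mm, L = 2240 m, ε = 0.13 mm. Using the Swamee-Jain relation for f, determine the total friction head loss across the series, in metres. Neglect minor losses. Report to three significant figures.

Pipe 1: V = 2.502 m/s, Re = 4.39×10^5, ε/D = 9.81×10^-4, f = 0.02036, h_1 = f(L/D)V²/2g = 37.26 m
Pipe 2: V = 4.306 m/s, Re = 5.76×10^5, ε/D = 6.44×10^-4, f = 0.01851, h_2 = f(L/D)V²/2g = 194.0 m
Series → Q common, losses add: H = Σh = 231.3 m

H ≈ 231 m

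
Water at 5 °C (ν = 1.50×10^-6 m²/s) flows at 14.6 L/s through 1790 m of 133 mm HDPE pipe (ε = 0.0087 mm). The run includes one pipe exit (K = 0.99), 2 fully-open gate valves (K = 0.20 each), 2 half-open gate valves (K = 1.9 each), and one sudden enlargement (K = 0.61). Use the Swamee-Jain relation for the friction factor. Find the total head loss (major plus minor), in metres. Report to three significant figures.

H_L ≈ 14.3 m

V = 4Q/(πD²) = 1.051 m/s; V²/2g = 0.05629 m
Re = 9.32×10^4, ε/D = 6.54×10^-5 → f = 0.01851 (Swamee-Jain)
Major: h_f = f(L/D)·V²/2g = 0.01851·13459·0.05629 = 14.02 m
Minor: ΣK = 5.80; h_m = ΣK·V²/2g = 0.3265 m
Total H_L = 14.02 + 0.3265 = 14.35 m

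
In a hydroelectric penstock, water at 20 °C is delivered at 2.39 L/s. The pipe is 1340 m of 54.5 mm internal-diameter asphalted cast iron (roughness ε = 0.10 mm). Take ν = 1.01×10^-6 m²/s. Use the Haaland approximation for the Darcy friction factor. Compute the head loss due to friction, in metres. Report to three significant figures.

V = 4Q/(πD²) = 4·0.00239/(π·0.0545²) = 1.025 m/s
Re = VD/ν = 1.025·0.0545/1.01×10^-6 = 5.53×10^4 → turbulent
ε/D = 0.10/54.5 = 0.00183
Haaland: f = 0.02565
h_f = f(L/D)V²/(2g) = 0.02565·(1340/0.0545)·1.025²/(2·9.81) = 33.73 m

h_f ≈ 33.7 m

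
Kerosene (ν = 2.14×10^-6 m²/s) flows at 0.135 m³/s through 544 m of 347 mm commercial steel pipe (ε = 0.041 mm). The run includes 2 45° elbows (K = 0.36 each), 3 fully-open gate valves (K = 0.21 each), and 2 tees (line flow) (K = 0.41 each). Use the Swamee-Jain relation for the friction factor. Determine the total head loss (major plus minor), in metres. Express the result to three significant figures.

V = 4Q/(πD²) = 1.428 m/s; V²/2g = 0.1039 m
Re = 2.31×10^5, ε/D = 1.18×10^-4 → f = 0.01618 (Swamee-Jain)
Major: h_f = f(L/D)·V²/2g = 0.01618·1568·0.1039 = 2.634 m
Minor: ΣK = 2.17; h_m = ΣK·V²/2g = 0.2254 m
Total H_L = 2.634 + 0.2254 = 2.860 m

H_L ≈ 2.86 m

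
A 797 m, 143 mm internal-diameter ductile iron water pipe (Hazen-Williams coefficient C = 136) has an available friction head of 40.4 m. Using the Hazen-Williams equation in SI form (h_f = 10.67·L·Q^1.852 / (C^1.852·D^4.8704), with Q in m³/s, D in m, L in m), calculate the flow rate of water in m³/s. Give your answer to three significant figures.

Rearranging: Q = [h_f·C^1.852·D^4.8704 / (10.67·L)]^(1/1.852)
Q = [40.4·136^1.852·0.143^4.8704 / (10.67·797)]^0.540 = 0.04548 m³/s

Q ≈ 0.0455 m³/s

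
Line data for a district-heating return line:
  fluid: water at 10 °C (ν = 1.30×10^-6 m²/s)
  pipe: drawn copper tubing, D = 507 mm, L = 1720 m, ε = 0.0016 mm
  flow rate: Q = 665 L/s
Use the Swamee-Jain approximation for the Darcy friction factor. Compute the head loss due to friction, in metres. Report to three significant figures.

V = 4Q/(πD²) = 4·0.665/(π·0.507²) = 3.294 m/s
Re = VD/ν = 3.294·0.507/1.30×10^-6 = 1.28×10^6 → turbulent
ε/D = 0.0016/507 = 3.16×10^-6
Swamee-Jain: f = 0.01123
h_f = f(L/D)V²/(2g) = 0.01123·(1720/0.507)·3.294²/(2·9.81) = 21.06 m

h_f ≈ 21.1 m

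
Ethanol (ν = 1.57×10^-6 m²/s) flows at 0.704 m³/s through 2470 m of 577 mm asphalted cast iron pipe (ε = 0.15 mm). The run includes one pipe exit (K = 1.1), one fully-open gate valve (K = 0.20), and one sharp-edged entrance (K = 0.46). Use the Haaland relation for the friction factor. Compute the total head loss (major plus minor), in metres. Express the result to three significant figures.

H_L ≈ 24.7 m

V = 4Q/(πD²) = 2.692 m/s; V²/2g = 0.3695 m
Re = 9.89×10^5, ε/D = 2.60×10^-4 → f = 0.01523 (Haaland)
Major: h_f = f(L/D)·V²/2g = 0.01523·4281·0.3695 = 24.09 m
Minor: ΣK = 1.76; h_m = ΣK·V²/2g = 0.6502 m
Total H_L = 24.09 + 0.6502 = 24.74 m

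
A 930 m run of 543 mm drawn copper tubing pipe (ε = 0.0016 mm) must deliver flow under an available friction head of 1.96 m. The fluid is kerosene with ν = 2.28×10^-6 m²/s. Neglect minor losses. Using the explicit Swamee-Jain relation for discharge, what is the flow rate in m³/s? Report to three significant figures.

Q ≈ 0.288 m³/s

Swamee-Jain (Type II): Q = -0.965·√(gD⁵h_f/L)·ln[ε/(3.7D) + √(3.17ν²L/(gD³h_f))]
√(gD⁵h_f/L) = √(9.81·0.543⁵·1.96/930) = 0.03124
ε/(3.7D) = 7.96×10^-7; √(3.17ν²L/(gD³h_f)) = 7.06×10^-5
Q = -0.965·0.03124·ln(7.135×10^-5) = 0.2878 m³/s
Check: V = 1.24 m/s, Re = 2.96×10^5, f = 0.01444, h_f = 1.95 m ≈ 1.96 m ✓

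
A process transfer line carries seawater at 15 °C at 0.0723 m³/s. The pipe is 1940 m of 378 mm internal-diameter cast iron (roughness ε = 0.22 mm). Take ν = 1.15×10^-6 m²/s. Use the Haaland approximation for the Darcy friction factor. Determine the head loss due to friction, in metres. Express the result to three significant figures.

h_f ≈ 2.06 m

V = 4Q/(πD²) = 4·0.0723/(π·0.378²) = 0.6443 m/s
Re = VD/ν = 0.6443·0.378/1.15×10^-6 = 2.12×10^5 → turbulent
ε/D = 0.22/378 = 5.82×10^-4
Haaland: f = 0.01897
h_f = f(L/D)V²/(2g) = 0.01897·(1940/0.378)·0.6443²/(2·9.81) = 2.060 m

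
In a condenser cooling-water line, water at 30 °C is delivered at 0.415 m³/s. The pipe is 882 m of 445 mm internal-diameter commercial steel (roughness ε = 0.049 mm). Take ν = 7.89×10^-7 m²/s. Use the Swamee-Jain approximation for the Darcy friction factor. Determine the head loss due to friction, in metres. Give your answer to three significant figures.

V = 4Q/(πD²) = 4·0.415/(π·0.445²) = 2.668 m/s
Re = VD/ν = 2.668·0.445/7.89×10^-7 = 1.50×10^6 → turbulent
ε/D = 0.049/445 = 1.10×10^-4
Swamee-Jain: f = 0.01327
h_f = f(L/D)V²/(2g) = 0.01327·(882/0.445)·2.668²/(2·9.81) = 9.541 m

h_f ≈ 9.54 m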